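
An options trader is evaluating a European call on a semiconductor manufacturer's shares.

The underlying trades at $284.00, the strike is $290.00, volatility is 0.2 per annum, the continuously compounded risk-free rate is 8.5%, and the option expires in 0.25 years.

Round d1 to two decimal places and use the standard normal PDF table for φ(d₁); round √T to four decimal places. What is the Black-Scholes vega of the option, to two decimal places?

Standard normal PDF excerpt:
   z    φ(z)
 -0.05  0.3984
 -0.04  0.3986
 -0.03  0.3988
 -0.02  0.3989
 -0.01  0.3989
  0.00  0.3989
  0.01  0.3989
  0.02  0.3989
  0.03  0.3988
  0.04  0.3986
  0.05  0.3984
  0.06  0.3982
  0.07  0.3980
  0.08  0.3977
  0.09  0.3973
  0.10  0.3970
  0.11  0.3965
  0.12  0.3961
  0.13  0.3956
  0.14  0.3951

56.57

σ√T = 0.2·√0.25 = 0.1000
d₁ = [ln(284/290) + (0.085 + 0.2²/2)·0.25] / 0.1000 = [-0.0209 + 0.0263] / 0.1000 = 0.0534 which rounds to 0.05
√T = √0.25 = 0.5000
φ(d₁) = φ(0.05) = 0.3984
vega = S·φ(d₁)·√T = 284·0.3984·0.5000 = 56.5728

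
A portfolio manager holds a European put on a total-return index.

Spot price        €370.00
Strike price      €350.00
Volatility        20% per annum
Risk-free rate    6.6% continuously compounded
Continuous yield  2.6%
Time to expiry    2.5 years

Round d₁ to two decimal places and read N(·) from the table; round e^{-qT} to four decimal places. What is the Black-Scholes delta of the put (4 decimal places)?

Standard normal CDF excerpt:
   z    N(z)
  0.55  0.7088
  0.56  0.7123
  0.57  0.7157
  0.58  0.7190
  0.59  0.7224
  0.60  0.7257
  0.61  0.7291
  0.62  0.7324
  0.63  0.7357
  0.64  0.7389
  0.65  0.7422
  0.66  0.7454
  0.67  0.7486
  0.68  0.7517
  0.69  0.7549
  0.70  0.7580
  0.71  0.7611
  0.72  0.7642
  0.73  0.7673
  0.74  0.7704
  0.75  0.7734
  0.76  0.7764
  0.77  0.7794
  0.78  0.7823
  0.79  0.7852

-0.2416

T = 2.5;  σ√T = 0.3162
ln(S/K) + (r − q + σ²/2)T = ln(370/350) + (0.066 − 0.026 + 0.2²/2)·2.5 = 0.0556 + 0.1500 = 0.2056
d₁ = 0.2056 / 0.3162 = 0.6501 which rounds to 0.65
N(d₁) = N(0.65) = 0.7422
Δ_put = e^(−qT)·(N(d₁) − 1) = 0.9371·(0.7422 − 1) = -0.2416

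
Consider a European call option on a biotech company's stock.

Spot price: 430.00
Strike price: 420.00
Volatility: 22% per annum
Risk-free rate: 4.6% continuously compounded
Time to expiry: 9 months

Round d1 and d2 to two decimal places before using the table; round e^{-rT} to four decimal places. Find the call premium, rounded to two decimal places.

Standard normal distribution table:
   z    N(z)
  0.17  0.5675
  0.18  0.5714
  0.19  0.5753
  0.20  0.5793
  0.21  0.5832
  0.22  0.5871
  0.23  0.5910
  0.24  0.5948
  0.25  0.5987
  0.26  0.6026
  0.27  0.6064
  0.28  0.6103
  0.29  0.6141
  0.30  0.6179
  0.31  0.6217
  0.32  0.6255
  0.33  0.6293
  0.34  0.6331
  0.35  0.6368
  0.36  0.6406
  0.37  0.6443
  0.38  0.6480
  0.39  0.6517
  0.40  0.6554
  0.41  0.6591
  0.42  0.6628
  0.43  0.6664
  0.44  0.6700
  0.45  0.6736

45.18

σ√T = 0.22·√0.75 = 0.1905
ln(S/K) + (r + σ²/2)T = ln(430/420) + (0.046 + 0.22²/2)·0.75 = 0.0235 + 0.0527 = 0.0762
d₁ = 0.0762 / 0.1905 = 0.3998 → 0.40
d₂ = d₁ − σ√T = 0.3998 − 0.1905 = 0.2093 → 0.21
exp(−rT) = exp(−0.046·0.75) = 0.9661
C = 430·N(0.40) − 420·0.9661·N(0.21) = 430·0.6554 − 420·0.9661·0.5832 = 281.8220 − 236.6404 = 45.1816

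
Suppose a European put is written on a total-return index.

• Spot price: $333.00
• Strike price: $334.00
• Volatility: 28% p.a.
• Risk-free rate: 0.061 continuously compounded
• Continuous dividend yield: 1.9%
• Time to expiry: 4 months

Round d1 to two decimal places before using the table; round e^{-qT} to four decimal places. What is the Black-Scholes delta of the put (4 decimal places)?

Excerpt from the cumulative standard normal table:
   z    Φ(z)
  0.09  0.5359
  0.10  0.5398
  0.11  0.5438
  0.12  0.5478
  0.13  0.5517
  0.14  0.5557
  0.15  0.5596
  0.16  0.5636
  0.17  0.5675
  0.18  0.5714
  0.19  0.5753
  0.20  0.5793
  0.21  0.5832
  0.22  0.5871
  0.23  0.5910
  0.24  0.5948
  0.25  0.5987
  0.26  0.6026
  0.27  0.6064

T = 0.3333;  σ√T = 0.1617
ln(S/K) + (r − q + σ²/2)T = ln(333/334) + (0.061 − 0.019 + 0.28²/2)·0.3333 = -0.0030 + 0.0271 = 0.0241
d₁ = 0.0241 / 0.1617 = 0.1489 ≈ 0.15
N(d₁) = N(0.15) = 0.5596
Δ_put = exp(−qT)·(N(d₁) − 1) = 0.9937·(0.5596 − 1) = -0.4376

-0.4376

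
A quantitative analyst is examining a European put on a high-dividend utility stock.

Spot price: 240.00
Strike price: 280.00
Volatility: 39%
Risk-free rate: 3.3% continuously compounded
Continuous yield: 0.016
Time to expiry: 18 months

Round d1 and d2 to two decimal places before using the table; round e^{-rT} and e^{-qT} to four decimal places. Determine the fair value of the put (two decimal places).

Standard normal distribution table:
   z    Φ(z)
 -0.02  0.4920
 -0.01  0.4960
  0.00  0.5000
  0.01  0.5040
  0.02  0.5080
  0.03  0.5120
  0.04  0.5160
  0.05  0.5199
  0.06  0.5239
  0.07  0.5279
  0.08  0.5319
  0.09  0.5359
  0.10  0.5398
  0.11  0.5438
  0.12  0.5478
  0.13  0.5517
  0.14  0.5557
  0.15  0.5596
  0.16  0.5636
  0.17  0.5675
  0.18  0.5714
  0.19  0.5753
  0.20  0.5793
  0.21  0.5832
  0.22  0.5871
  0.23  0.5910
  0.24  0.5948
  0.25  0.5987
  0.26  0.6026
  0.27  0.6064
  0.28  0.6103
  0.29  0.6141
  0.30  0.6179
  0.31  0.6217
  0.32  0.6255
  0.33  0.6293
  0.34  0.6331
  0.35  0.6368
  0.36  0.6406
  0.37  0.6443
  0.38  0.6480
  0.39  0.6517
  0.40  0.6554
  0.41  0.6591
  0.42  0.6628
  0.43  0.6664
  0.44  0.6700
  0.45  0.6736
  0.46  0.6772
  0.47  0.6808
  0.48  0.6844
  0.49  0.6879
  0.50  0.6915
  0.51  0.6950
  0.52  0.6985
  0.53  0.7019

65.23

T = 1.5;  σ√T = 0.4777
ln(S/K) + (r − q + σ²/2)T = ln(240/280) + (0.033 − 0.016 + 0.39²/2)·1.5 = -0.1542 + 0.1396 = -0.0146
d₁ = -0.0146 / 0.4777 = -0.0305 ⇒ -0.03
d₂ = d₁ − σ√T = -0.0305 − 0.4777 = -0.5082 ⇒ -0.51
exp(−qT) = exp(−0.016·1.5) = 0.9763;  exp(−rT) = exp(−0.033·1.5) = 0.9517
N(−d₂) = N(0.51) = 0.6950;  N(−d₁) = N(0.03) = 0.5120
P = 280·0.9517·0.6950 − 240·0.9763·0.5120 = 185.2008 − 119.9677 = 65.2331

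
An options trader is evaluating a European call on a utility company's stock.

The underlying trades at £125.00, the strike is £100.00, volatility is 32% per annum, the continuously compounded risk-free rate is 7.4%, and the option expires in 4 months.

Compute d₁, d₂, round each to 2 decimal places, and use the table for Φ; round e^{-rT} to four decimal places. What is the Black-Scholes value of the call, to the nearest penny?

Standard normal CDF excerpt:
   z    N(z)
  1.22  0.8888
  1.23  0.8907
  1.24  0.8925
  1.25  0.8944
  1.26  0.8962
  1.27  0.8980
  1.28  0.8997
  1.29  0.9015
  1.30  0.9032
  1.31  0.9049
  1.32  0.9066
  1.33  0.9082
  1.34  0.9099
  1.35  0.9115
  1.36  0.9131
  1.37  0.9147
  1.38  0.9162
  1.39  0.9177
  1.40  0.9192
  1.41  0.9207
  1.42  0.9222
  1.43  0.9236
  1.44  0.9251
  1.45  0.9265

σ√T = 0.32·√0.3333 = 0.1848
d₁ = [ln(125/100) + (0.074 + 0.32²/2)·0.3333] / 0.1848 = [0.2231 + 0.0417] / 0.1848 = 1.4337 ≈ 1.43
d₂ = d₁ − σ√T = 1.4337 − 0.1848 = 1.2489 ≈ 1.25
e^(−rT) = e^(−0.074·0.3333) = 0.9756
C = 125·N(1.43) − 100·0.9756·N(1.25) = 125·0.9236 − 100·0.9756·0.8944 = 115.4500 − 87.2577 = 28.1923

£28.19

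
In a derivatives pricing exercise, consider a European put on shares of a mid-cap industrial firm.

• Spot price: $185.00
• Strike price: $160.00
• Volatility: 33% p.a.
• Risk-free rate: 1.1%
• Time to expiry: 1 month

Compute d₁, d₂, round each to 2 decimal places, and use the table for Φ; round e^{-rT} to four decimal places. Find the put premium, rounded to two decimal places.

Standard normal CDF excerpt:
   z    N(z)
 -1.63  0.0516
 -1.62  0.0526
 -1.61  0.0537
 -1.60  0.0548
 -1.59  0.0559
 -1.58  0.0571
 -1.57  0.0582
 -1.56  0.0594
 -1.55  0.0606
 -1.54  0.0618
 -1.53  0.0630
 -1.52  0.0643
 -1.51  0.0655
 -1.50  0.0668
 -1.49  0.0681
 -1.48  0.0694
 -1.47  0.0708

$0.32

T = 0.08333;  σ√T = 0.0953
d₁ = [ln(185/160) + (0.011 + 0.33²/2)·0.08333] / 0.0953 = [0.1452 + 0.0055] / 0.0953 = 1.5813 which rounds to 1.58
d₂ = d₁ − σ√T = 1.5813 − 0.0953 = 1.4860 which rounds to 1.49
exp(−rT) = exp(−0.011·0.08333) = 0.9991
P = 160·0.9991·N(-1.49) − 185·N(-1.58) = 160·0.9991·0.0681 − 185·0.0571 = 10.8862 − 10.5635 = 0.3227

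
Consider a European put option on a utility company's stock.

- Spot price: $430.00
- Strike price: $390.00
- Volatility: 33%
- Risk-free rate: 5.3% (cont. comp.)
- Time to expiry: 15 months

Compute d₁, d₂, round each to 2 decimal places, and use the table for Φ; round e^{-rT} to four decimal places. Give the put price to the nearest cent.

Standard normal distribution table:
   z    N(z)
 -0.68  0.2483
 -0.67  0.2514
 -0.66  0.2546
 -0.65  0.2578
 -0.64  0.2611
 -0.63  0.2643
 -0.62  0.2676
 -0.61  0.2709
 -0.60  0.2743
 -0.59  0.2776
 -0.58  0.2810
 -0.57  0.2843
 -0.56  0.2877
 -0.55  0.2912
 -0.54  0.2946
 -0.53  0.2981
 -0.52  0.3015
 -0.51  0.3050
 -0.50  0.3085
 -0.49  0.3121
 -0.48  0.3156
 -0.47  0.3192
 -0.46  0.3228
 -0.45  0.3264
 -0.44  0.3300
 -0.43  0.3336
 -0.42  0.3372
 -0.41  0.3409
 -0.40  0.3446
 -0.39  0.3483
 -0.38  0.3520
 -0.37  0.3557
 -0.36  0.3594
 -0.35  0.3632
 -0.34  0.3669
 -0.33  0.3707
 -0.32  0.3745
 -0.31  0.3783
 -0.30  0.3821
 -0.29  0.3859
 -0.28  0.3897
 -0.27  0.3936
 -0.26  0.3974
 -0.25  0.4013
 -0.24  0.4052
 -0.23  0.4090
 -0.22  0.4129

$31.40

σ√T = 0.33 × 1.1180 = 0.3690
d₁ = [ln(430/390) + (0.053 + 0.33²/2)·1.25] / 0.3690 = [0.0976 + 0.1343] / 0.3690 = 0.6287 which rounds to 0.63
d₂ = d₁ − σ√T = 0.6287 − 0.3690 = 0.2597 which rounds to 0.26
e^(−rT) = e^(−0.053·1.25) = 0.9359
N(−d₂) = N(-0.26) = 0.3974;  N(−d₁) = N(-0.63) = 0.2643
P = 390·0.9359·0.3974 − 430·0.2643 = 145.0514 − 113.6490 = 31.4024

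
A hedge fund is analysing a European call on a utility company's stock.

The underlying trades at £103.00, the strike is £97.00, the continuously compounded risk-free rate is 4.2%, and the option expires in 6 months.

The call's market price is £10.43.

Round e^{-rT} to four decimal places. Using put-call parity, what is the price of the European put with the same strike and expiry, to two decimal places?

e^(−rT) = e^(−0.042·0.5) = 0.9792
Put-call parity: C − P = S − K·e^(−rT) = 103 − 97·0.9792 = 103 − 94.9824 = 8.0176
P = C − (C − P) = 10.43 − (8.0176) = 2.4124

£2.41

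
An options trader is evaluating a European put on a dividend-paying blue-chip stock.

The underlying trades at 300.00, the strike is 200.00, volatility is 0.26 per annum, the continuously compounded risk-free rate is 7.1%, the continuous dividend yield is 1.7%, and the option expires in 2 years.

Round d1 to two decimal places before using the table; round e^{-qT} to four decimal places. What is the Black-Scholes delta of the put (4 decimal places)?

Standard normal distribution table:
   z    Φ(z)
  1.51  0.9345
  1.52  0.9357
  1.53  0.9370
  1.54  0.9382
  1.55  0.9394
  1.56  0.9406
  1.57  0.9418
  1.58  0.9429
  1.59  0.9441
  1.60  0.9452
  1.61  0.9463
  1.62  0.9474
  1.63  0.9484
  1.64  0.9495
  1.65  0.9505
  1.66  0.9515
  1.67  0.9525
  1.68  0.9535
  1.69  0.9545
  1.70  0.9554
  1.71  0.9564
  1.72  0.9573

-0.0552

σ√T = 0.26·√2 = 0.3677
d₁ = [ln(300/200) + (0.071 − 0.017 + ½·0.26²)·2] / (σ√T) = (0.4055 + 0.1756) / 0.3677 = 1.5803 → 1.58
N(d₁) = N(1.58) = 0.9429
Δ_put = e^(−qT)·(N(d₁) − 1) = 0.9666·(0.9429 − 1) = -0.0552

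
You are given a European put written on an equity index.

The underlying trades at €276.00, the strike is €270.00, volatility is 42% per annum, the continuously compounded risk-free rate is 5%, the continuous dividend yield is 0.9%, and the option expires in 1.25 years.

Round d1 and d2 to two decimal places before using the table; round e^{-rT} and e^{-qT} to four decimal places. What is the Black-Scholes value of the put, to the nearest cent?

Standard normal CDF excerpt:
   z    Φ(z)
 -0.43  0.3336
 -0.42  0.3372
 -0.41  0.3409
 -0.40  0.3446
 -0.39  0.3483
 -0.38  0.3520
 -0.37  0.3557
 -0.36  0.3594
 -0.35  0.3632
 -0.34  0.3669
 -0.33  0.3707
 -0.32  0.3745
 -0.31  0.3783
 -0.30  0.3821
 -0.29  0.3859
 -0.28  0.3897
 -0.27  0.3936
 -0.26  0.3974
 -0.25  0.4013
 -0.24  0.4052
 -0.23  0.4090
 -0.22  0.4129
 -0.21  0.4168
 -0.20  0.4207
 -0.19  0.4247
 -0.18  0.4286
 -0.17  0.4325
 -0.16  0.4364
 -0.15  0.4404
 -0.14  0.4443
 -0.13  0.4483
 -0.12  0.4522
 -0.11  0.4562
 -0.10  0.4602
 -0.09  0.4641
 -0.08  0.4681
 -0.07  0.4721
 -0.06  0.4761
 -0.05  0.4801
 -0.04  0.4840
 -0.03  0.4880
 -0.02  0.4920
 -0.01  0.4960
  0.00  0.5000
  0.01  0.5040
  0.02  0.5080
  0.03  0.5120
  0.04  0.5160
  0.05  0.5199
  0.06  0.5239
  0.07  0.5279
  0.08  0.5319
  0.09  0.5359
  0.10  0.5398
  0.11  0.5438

€39.86

σ√T = 0.42·√1.25 = 0.4696
ln(S/K) + (r − q + σ²/2)T = ln(276/270) + (0.05 − 0.009 + 0.42²/2)·1.25 = 0.0220 + 0.1615 = 0.1835
d₁ = 0.1835 / 0.4696 = 0.3907 → 0.39
d₂ = d₁ − σ√T = 0.3907 − 0.4696 = -0.0788 → -0.08
exp(−qT) = exp(−0.009·1.25) = 0.9888;  exp(−rT) = exp(−0.05·1.25) = 0.9394
P = 270·0.9394·N(0.08) − 276·0.9888·N(-0.39) = 270·0.9394·0.5319 − 276·0.9888·0.3483 = 134.9101 − 95.0541 = 39.8559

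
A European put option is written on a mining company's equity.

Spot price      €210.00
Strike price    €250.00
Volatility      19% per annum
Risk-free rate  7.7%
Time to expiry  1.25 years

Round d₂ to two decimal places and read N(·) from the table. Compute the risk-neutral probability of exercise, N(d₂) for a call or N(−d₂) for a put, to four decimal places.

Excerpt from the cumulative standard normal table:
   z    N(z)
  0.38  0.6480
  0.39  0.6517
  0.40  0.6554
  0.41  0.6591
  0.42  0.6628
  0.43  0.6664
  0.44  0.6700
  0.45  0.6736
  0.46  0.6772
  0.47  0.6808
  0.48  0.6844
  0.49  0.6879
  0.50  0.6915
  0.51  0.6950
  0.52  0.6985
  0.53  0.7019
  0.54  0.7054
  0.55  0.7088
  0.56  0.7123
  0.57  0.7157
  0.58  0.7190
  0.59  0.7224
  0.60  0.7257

0.6808

T = 1.25;  σ√T = 0.2124
d₁ = [ln(210/250) + (0.077 + 0.19²/2)·1.25] / 0.2124 = [-0.1744 + 0.1188] / 0.2124 = -0.2615 ⇒ -0.26
d₂ = d₁ − σ√T = -0.2615 − 0.2124 = -0.4739 ⇒ -0.47
Risk-neutral Pr[S_T < K] = N(−d₂) = N(0.47) = 0.6808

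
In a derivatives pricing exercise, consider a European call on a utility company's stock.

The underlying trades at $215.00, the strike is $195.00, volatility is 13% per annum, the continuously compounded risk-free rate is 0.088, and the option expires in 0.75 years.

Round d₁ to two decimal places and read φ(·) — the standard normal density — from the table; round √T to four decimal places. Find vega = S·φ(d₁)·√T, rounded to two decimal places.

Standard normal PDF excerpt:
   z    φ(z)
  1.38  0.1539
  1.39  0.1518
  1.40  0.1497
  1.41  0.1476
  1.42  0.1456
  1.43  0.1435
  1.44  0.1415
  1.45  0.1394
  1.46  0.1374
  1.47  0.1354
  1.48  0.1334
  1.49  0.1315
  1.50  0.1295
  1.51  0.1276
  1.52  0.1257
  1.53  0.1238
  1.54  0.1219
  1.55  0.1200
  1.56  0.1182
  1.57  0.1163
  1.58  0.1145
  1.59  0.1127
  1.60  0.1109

σ√T = 0.13 × 0.8660 = 0.1126
ln(S/K) + (r + σ²/2)T = ln(215/195) + (0.088 + 0.13²/2)·0.75 = 0.0976 + 0.0723 = 0.1700
d₁ = 0.1700 / 0.1126 = 1.5098 which rounds to 1.51
√T = √0.75 = 0.8660
φ(d₁) = φ(1.51) = 0.1276
vega = S·φ(d₁)·√T = 215·0.1276·0.8660 = 23.7578
(The put has the same vega.)

23.76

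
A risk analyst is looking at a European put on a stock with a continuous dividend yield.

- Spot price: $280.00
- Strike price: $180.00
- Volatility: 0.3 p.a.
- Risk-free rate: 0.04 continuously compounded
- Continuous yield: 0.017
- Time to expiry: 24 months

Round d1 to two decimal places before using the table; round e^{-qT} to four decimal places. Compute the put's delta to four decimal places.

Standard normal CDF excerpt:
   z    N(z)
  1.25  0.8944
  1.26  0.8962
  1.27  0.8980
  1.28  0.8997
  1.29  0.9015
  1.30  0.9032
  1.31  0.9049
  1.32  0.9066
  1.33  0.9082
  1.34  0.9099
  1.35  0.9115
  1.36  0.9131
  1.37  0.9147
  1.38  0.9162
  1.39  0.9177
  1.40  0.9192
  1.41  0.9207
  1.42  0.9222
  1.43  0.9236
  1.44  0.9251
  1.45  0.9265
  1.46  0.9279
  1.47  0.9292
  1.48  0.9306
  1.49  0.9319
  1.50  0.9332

-0.0840

σ√T = 0.3 × 1.4142 = 0.4243
d₁ = [ln(280/180) + (0.04 − 0.017 + ½·0.3²)·2] / (σ√T) = (0.4418 + 0.1360) / 0.4243 = 1.3620 → 1.36
N(d₁) = N(1.36) = 0.9131
Δ_put = e^(−qT)·(N(d₁) − 1) = 0.9666·(0.9131 − 1) = -0.0840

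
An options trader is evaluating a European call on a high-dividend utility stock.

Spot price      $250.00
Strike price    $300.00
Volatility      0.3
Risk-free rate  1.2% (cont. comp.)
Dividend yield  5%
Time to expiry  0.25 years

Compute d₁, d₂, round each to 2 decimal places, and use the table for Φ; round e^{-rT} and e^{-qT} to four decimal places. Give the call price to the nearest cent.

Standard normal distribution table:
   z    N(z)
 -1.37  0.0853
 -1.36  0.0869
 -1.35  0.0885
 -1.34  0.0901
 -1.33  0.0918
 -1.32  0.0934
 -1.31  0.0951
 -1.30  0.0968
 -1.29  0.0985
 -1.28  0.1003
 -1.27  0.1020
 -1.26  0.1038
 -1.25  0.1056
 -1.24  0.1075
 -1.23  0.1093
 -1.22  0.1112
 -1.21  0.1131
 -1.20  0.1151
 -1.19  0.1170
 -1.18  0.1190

$1.95

T = 0.25;  σ√T = 0.1500
ln(S/K) + (r − q + σ²/2)T = ln(250/300) + (0.012 − 0.05 + 0.3²/2)·0.25 = -0.1823 + 0.0017 = -0.1806
d₁ = -0.1806 / 0.1500 = -1.2038 ⇒ -1.20
d₂ = d₁ − σ√T = -1.2038 − 0.1500 = -1.3538 ⇒ -1.35
e^(−qT) = e^(−0.05·0.25) = 0.9876;  e^(−rT) = e^(−0.012·0.25) = 0.9970
N(d₁) = N(-1.20) = 0.1151;  N(d₂) = N(-1.35) = 0.0885
C = 250·0.9876·0.1151 − 300·0.9970·0.0885 = 28.4182 − 26.4703 = 1.9478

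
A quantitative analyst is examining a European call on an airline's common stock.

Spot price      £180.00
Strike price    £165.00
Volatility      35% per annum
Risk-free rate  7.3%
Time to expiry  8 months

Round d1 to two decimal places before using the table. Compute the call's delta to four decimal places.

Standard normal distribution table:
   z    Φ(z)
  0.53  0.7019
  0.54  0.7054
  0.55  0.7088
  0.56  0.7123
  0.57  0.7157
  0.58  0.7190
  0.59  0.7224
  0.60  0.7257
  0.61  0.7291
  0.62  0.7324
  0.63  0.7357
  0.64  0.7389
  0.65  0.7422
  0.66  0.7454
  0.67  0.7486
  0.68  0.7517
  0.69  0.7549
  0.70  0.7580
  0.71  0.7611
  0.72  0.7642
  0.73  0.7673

0.7324

σ√T = 0.35 × 0.8165 = 0.2858
d₁ = [ln(180/165) + (0.073 + 0.35²/2)·0.6667] / 0.2858 = [0.0870 + 0.0895] / 0.2858 = 0.6177 → 0.62
N(d₁) = N(0.62) = 0.7324
Δ_call = N(d₁) = 0.7324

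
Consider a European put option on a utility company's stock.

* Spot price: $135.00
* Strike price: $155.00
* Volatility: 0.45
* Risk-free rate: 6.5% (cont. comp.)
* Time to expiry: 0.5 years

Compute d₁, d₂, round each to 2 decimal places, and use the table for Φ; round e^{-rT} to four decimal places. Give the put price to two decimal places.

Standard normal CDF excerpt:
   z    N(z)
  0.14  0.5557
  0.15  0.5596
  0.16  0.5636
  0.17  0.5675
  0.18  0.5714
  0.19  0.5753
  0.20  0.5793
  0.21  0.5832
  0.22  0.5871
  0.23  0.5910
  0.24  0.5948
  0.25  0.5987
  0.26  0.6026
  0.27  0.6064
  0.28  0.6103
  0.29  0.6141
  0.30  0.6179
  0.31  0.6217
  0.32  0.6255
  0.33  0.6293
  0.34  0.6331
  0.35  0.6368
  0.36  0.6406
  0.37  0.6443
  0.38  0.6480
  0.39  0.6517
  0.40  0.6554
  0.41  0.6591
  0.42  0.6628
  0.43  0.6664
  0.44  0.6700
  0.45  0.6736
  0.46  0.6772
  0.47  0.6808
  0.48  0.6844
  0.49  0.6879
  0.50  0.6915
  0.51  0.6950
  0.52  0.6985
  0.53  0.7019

T = 0.5;  σ√T = 0.3182
d₁ = [ln(135/155) + (0.065 + 0.45²/2)·0.5] / 0.3182 = [-0.1382 + 0.0831] / 0.3182 = -0.1729 ≈ -0.17
d₂ = d₁ − σ√T = -0.1729 − 0.3182 = -0.4911 ≈ -0.49
e^(−rT) = e^(−0.065·0.5) = 0.9680
P = 155·0.9680·N(0.49) − 135·N(0.17) = 155·0.9680·0.6879 − 135·0.5675 = 103.2125 − 76.6125 = 26.6000

$26.60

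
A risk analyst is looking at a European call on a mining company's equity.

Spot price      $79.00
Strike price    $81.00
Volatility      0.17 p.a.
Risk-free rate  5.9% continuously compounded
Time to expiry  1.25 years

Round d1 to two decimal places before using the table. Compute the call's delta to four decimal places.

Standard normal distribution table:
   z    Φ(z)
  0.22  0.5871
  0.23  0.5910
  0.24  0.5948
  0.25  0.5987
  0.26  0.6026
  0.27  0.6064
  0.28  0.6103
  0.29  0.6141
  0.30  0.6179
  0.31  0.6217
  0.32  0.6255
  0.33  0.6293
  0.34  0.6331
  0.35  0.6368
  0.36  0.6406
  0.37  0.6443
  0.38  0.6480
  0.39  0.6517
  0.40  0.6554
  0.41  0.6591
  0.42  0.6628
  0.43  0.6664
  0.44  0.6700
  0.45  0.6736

σ√T = 0.17·√1.25 = 0.1901
d₁ = [ln(79/81) + (0.059 + 0.17²/2)·1.25] / 0.1901 = [-0.0250 + 0.0918] / 0.1901 = 0.3515 ≈ 0.35
N(d₁) = N(0.35) = 0.6368
Δ_call = N(d₁) = 0.6368

0.6368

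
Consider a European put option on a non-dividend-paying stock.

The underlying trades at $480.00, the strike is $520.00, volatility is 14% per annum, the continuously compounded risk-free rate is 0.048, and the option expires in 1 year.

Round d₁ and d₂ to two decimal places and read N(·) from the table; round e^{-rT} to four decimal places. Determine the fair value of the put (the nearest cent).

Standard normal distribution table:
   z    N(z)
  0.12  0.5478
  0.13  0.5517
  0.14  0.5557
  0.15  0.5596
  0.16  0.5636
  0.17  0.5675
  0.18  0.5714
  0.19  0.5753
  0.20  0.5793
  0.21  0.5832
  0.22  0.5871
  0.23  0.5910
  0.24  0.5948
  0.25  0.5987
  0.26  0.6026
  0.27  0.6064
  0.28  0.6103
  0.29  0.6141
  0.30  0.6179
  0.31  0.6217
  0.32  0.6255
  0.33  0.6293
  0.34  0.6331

$35.71

T = 1;  σ√T = 0.1400
d₁ = [ln(480/520) + (0.048 + ½·0.14²)·1] / (σ√T) = (-0.0800 + 0.0578) / 0.1400 = -0.1589 which rounds to -0.16
d₂ = -0.1589 − 0.1400 = -0.2989 which rounds to -0.30
exp(−rT) = exp(−0.048·1) = 0.9531
P = 520·0.9531·N(0.30) − 480·N(0.16) = 520·0.9531·0.6179 − 480·0.5636 = 306.2387 − 270.5280 = 35.7107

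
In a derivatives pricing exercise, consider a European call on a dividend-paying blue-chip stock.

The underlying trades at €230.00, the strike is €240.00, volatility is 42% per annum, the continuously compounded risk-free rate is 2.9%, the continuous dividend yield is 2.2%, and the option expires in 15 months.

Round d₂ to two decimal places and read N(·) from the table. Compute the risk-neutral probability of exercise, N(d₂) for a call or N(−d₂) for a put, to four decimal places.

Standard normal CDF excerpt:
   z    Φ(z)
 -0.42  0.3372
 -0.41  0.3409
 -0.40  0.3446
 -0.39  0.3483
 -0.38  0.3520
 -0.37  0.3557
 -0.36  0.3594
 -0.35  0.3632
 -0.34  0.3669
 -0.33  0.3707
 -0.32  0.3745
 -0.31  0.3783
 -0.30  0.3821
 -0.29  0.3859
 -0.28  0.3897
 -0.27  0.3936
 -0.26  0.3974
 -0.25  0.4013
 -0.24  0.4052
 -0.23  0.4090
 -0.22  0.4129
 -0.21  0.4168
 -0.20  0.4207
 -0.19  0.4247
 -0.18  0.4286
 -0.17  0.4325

σ√T = 0.42·√1.25 = 0.4696
d₁ = [ln(230/240) + (0.029 − 0.022 + 0.42²/2)·1.25] / 0.4696 = [-0.0426 + 0.1190] / 0.4696 = 0.1628 → 0.16
d₂ = d₁ − σ√T = 0.1628 − 0.4696 = -0.3068 → -0.31
Risk-neutral Pr[S_T > K] = N(d₂) = N(-0.31) = 0.3783

0.3783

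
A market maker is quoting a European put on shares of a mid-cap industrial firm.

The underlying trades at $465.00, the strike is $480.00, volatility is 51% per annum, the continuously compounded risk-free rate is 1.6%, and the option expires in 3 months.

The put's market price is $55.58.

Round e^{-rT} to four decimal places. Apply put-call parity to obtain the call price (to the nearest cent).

e^(−rT) = e^(−0.016·0.25) = 0.9960
Put-call parity: C − P = S − K·e^(−rT) = 465 − 480·0.9960 = 465 − 478.0800 = -13.0800
C = P + (C − P) = 55.58 + (-13.0800) = 42.5000

$42.50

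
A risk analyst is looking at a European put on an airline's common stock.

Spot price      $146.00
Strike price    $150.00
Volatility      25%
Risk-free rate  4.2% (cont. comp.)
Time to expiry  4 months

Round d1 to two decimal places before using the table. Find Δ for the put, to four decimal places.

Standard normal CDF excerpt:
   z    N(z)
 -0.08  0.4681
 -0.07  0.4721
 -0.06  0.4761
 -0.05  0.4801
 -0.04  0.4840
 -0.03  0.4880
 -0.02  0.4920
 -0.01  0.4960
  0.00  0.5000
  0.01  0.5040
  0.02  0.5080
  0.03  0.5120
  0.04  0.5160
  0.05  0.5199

σ√T = 0.25 × 0.5774 = 0.1443
ln(S/K) + (r + σ²/2)T = ln(146/150) + (0.042 + 0.25²/2)·0.3333 = -0.0270 + 0.0244 = -0.0026
d₁ = -0.0026 / 0.1443 = -0.0181 ⇒ -0.02
N(d₁) = N(-0.02) = 0.4920
Δ_put = N(d₁) − 1 = 0.4920 − 1 = -0.5080

-0.5080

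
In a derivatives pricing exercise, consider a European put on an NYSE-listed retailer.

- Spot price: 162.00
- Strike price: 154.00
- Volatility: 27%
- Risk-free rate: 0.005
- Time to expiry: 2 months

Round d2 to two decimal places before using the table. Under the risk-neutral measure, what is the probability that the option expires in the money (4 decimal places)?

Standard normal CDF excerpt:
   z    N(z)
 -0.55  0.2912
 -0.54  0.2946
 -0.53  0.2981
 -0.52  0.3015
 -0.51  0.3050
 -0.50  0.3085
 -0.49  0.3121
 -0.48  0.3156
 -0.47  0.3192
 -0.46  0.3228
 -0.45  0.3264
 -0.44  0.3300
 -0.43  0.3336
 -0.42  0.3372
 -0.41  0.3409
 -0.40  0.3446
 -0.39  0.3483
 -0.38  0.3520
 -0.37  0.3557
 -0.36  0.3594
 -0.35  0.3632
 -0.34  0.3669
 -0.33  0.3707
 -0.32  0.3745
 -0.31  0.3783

0.3409

σ√T = 0.27·√0.1667 = 0.1102
d₁ = [ln(162/154) + (0.005 + ½·0.27²)·0.1667] / (σ√T) = (0.0506 + 0.0069) / 0.1102 = 0.5221 which rounds to 0.52
d₂ = 0.5221 − 0.1102 = 0.4119 which rounds to 0.41
Pr(exercise) under Q = N(−d₂) = N(-0.41) = 0.3409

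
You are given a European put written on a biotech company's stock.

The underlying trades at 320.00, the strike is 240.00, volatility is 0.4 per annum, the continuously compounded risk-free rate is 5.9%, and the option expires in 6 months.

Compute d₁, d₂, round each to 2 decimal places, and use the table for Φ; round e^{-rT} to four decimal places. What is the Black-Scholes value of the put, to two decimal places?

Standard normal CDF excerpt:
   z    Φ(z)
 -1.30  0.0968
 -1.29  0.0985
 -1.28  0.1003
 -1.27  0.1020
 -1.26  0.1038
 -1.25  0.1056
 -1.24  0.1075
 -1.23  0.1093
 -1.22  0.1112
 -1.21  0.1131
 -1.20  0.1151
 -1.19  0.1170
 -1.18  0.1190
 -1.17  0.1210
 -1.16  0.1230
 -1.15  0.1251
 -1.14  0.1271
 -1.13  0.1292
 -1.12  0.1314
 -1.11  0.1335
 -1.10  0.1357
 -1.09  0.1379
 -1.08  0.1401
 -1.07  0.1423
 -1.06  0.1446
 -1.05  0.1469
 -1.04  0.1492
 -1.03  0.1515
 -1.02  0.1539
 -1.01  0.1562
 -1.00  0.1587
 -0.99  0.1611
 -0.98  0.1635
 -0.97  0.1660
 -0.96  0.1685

σ√T = 0.4·√0.5 = 0.2828
ln(S/K) + (r + σ²/2)T = ln(320/240) + (0.059 + 0.4²/2)·0.5 = 0.2877 + 0.0695 = 0.3572
d₁ = 0.3572 / 0.2828 = 1.2628 which rounds to 1.26
d₂ = d₁ − σ√T = 1.2628 − 0.2828 = 0.9800 which rounds to 0.98
e^(−rT) = e^(−0.059·0.5) = 0.9709
N(−d₂) = N(-0.98) = 0.1635;  N(−d₁) = N(-1.26) = 0.1038
P = 240·0.9709·0.1635 − 320·0.1038 = 38.0981 − 33.2160 = 4.8821

4.88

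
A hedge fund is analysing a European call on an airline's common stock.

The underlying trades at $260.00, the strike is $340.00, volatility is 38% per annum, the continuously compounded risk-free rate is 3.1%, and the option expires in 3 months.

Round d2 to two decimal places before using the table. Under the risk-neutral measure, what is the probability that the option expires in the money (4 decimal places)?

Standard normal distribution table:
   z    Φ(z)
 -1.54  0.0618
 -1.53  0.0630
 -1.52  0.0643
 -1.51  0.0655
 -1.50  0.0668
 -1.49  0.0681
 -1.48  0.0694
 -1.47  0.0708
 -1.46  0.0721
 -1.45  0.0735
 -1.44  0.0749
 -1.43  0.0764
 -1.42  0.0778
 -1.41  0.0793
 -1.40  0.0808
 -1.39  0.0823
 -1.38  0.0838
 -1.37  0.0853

σ√T = 0.38·√0.25 = 0.1900
d₁ = [ln(260/340) + (0.031 + 0.38²/2)·0.25] / 0.1900 = [-0.2683 + 0.0258] / 0.1900 = -1.2761 → -1.28
d₂ = d₁ − σ√T = -1.2761 − 0.1900 = -1.4661 → -1.47
Risk-neutral Pr[S_T > K] = N(d₂) = N(-1.47) = 0.0708

0.0708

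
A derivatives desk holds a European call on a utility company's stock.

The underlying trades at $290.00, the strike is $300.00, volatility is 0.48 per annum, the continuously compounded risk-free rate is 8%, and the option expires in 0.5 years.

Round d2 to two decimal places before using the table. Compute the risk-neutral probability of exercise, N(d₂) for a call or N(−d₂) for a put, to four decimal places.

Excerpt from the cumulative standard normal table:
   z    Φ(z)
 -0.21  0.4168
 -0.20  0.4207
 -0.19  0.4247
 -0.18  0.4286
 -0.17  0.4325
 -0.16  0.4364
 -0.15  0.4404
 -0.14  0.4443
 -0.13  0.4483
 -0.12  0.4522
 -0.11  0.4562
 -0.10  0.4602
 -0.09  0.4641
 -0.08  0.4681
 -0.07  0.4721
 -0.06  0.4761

0.4404

σ√T = 0.48·√0.5 = 0.3394
ln(S/K) + (r + σ²/2)T = ln(290/300) + (0.08 + 0.48²/2)·0.5 = -0.0339 + 0.0976 = 0.0637
d₁ = 0.0637 / 0.3394 = 0.1877 ≈ 0.19
d₂ = d₁ − σ√T = 0.1877 − 0.3394 = -0.1517 ≈ -0.15
Risk-neutral Pr[S_T > K] = N(d₂) = N(-0.15) = 0.4404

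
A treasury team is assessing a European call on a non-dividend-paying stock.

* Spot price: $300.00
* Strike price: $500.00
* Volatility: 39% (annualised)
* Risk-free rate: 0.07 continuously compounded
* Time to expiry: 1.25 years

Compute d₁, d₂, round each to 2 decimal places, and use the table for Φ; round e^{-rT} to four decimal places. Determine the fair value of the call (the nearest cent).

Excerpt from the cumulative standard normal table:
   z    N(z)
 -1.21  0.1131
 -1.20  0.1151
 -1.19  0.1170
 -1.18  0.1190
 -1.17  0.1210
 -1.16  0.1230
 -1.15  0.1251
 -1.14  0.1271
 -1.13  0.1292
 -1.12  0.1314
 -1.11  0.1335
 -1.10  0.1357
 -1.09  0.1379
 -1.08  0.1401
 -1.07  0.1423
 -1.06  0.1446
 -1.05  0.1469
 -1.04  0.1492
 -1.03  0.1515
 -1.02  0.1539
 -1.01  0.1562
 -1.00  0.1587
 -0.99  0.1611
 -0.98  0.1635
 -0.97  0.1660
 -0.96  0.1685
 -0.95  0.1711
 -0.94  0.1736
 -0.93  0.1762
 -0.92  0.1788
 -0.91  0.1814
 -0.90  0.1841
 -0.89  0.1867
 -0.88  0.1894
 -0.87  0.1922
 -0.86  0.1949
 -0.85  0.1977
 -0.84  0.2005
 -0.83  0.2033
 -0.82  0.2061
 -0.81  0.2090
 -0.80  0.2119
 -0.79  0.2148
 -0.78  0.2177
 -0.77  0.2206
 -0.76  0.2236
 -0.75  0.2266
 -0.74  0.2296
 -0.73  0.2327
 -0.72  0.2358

$14.38

T = 1.25;  σ√T = 0.4360
d₁ = [ln(300/500) + (0.07 + 0.39²/2)·1.25] / 0.4360 = [-0.5108 + 0.1826] / 0.4360 = -0.7528 which rounds to -0.75
d₂ = d₁ − σ√T = -0.7528 − 0.4360 = -1.1889 which rounds to -1.19
e^(−rT) = e^(−0.07·1.25) = 0.9162
N(d₁) = N(-0.75) = 0.2266;  N(d₂) = N(-1.19) = 0.1170
C = 300·0.2266 − 500·0.9162·0.1170 = 67.9800 − 53.5977 = 14.3823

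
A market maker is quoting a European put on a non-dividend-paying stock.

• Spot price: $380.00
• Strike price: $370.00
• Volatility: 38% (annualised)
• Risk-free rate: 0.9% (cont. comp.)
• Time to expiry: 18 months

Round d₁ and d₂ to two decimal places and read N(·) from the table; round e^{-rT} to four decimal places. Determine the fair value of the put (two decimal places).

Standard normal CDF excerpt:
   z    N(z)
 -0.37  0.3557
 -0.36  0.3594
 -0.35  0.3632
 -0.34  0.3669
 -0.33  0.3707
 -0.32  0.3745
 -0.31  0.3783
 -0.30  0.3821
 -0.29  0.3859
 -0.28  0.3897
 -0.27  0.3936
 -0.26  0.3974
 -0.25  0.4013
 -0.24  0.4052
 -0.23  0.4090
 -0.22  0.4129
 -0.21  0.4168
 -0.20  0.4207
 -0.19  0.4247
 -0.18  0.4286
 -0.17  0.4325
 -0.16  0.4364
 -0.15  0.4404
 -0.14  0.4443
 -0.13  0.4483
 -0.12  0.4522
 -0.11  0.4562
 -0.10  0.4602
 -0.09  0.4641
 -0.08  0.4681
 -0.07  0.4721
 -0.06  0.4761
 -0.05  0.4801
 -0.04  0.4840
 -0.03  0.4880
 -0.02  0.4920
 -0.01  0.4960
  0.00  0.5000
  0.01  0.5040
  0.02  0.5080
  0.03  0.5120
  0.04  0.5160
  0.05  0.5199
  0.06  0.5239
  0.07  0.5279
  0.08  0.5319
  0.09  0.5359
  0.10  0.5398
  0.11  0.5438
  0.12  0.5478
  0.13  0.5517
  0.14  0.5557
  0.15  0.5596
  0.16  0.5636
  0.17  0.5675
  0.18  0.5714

$61.97

σ√T = 0.38 × 1.2247 = 0.4654
ln(S/K) + (r + σ²/2)T = ln(380/370) + (0.009 + 0.38²/2)·1.5 = 0.0267 + 0.1218 = 0.1485
d₁ = 0.1485 / 0.4654 = 0.3190 → 0.32
d₂ = d₁ − σ√T = 0.3190 − 0.4654 = -0.1464 → -0.15
e^(−rT) = e^(−0.009·1.5) = 0.9866
N(−d₂) = N(0.15) = 0.5596;  N(−d₁) = N(-0.32) = 0.3745
P = 370·0.9866·0.5596 − 380·0.3745 = 204.2775 − 142.3100 = 61.9675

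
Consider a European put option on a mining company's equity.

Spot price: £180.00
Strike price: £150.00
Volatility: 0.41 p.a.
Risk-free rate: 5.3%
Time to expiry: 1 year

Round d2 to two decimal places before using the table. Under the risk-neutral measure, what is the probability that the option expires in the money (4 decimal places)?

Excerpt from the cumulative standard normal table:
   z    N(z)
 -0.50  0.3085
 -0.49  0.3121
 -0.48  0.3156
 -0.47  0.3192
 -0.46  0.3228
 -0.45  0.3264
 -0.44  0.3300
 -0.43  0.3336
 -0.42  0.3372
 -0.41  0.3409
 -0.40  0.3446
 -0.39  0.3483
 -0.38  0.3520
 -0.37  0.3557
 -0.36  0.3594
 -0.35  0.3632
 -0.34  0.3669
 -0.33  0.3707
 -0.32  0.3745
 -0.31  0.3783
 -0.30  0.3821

0.3557

T = 1;  σ√T = 0.4100
ln(S/K) + (r + σ²/2)T = ln(180/150) + (0.053 + 0.41²/2)·1 = 0.1823 + 0.1370 = 0.3194
d₁ = 0.3194 / 0.4100 = 0.7790 which rounds to 0.78
d₂ = d₁ − σ√T = 0.7790 − 0.4100 = 0.3690 which rounds to 0.37
Pr(exercise) under Q = N(−d₂) = N(-0.37) = 0.3557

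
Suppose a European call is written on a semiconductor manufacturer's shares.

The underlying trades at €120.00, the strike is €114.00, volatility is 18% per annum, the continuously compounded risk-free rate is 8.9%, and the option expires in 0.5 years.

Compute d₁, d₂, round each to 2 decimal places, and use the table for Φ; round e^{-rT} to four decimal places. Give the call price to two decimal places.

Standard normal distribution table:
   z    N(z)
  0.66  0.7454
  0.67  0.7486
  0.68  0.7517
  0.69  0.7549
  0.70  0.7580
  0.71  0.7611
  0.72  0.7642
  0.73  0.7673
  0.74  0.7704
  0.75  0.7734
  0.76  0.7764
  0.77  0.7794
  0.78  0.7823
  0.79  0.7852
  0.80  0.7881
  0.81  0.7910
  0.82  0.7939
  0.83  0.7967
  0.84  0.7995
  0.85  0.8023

σ√T = 0.18·√0.5 = 0.1273
d₁ = [ln(120/114) + (0.089 + 0.18²/2)·0.5] / 0.1273 = [0.0513 + 0.0526] / 0.1273 = 0.8163 ≈ 0.82
d₂ = d₁ − σ√T = 0.8163 − 0.1273 = 0.6890 ≈ 0.69
e^(−rT) = e^(−0.089·0.5) = 0.9565
N(d₁) = N(0.82) = 0.7939;  N(d₂) = N(0.69) = 0.7549
C = 120·0.7939 − 114·0.9565·0.7549 = 95.2680 − 82.3151 = 12.9529

€12.95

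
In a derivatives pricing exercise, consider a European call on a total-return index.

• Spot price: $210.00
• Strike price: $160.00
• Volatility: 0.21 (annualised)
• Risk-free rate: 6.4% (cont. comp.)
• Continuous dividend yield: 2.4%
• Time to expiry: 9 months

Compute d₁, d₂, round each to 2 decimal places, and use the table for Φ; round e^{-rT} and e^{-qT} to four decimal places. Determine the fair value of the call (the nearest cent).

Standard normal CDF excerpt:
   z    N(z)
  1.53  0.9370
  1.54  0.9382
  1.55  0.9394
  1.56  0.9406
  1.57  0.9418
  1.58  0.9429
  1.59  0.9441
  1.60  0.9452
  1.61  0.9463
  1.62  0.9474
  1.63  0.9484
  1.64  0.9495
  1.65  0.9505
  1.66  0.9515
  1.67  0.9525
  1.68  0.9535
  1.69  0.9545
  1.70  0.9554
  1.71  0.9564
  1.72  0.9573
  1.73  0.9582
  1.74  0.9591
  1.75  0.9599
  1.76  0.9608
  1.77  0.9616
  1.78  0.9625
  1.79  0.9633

T = 0.75;  σ√T = 0.1819
d₁ = [ln(210/160) + (0.064 − 0.024 + 0.21²/2)·0.75] / 0.1819 = [0.2719 + 0.0465] / 0.1819 = 1.7511 ⇒ 1.75
d₂ = d₁ − σ√T = 1.7511 − 0.1819 = 1.5693 ⇒ 1.57
exp(−qT) = exp(−0.024·0.75) = 0.9822;  exp(−rT) = exp(−0.064·0.75) = 0.9531
C = 210·0.9822·N(1.75) − 160·0.9531·N(1.57) = 210·0.9822·0.9599 − 160·0.9531·0.9418 = 197.9909 − 143.6207 = 54.3702

$54.37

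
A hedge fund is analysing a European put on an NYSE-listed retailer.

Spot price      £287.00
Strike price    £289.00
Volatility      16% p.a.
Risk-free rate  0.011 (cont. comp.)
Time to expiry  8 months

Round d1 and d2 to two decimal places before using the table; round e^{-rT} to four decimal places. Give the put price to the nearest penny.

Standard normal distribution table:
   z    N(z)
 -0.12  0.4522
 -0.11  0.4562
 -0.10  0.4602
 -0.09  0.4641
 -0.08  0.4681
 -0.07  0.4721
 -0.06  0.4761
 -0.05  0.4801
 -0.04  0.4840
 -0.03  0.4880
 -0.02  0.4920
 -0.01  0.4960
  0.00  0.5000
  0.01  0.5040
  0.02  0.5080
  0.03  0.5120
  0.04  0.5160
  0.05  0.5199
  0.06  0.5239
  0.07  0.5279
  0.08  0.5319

σ√T = 0.16 × 0.8165 = 0.1306
ln(S/K) + (r + σ²/2)T = ln(287/289) + (0.011 + 0.16²/2)·0.6667 = -0.0069 + 0.0159 = 0.0089
d₁ = 0.0089 / 0.1306 = 0.0683 ⇒ 0.07
d₂ = d₁ − σ√T = 0.0683 − 0.1306 = -0.0623 ⇒ -0.06
e^(−rT) = e^(−0.011·0.6667) = 0.9927
P = 289·0.9927·N(0.06) − 287·N(-0.07) = 289·0.9927·0.5239 − 287·0.4721 = 150.3018 − 135.4927 = 14.8091

£14.81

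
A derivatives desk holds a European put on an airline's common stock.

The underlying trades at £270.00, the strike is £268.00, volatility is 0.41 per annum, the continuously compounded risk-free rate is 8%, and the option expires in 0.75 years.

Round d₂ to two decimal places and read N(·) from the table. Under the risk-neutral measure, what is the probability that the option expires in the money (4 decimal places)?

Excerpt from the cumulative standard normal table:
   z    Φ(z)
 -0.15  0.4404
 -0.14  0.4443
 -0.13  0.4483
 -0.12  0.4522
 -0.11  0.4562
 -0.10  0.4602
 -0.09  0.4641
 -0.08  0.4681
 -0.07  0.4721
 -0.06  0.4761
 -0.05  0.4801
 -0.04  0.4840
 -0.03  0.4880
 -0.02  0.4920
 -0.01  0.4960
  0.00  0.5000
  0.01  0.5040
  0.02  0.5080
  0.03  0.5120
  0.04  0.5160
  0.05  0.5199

0.4960

σ√T = 0.41·√0.75 = 0.3551
ln(S/K) + (r + σ²/2)T = ln(270/268) + (0.08 + 0.41²/2)·0.75 = 0.0074 + 0.1230 = 0.1305
d₁ = 0.1305 / 0.3551 = 0.3675 which rounds to 0.37
d₂ = d₁ − σ√T = 0.3675 − 0.3551 = 0.0124 which rounds to 0.01
Risk-neutral Pr[S_T < K] = N(−d₂) = N(-0.01) = 0.4960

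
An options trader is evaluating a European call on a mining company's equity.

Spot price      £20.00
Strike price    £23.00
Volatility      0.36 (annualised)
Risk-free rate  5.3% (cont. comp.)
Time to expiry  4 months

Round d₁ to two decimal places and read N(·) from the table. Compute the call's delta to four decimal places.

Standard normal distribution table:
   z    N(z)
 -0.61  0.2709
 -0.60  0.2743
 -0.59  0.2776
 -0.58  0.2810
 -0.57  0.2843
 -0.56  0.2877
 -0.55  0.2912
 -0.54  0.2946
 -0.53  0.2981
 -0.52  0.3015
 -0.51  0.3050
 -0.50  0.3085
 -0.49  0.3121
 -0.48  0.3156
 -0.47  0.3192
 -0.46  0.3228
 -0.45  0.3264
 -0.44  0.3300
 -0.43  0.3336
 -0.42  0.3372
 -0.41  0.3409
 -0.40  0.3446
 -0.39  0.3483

T = 0.3333;  σ√T = 0.2078
d₁ = [ln(20/23) + (0.053 + ½·0.36²)·0.3333] / (σ√T) = (-0.1398 + 0.0393) / 0.2078 = -0.4835 → -0.48
N(d₁) = N(-0.48) = 0.3156
Δ_call = N(d₁) = 0.3156

0.3156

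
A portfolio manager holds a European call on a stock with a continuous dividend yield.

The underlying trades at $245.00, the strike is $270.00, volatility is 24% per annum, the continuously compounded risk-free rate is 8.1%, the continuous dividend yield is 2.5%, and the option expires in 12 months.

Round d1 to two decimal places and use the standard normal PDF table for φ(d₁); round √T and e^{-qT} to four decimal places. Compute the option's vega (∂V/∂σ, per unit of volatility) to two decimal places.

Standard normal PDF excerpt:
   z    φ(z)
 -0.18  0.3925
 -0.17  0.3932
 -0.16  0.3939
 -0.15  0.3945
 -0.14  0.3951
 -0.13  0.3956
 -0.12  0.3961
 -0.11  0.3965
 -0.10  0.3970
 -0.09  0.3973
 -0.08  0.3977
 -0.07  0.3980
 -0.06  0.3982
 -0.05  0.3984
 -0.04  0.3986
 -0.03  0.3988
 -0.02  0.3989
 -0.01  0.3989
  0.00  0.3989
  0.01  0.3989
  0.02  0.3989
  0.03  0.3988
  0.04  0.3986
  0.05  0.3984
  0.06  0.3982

95.20

σ√T = 0.24·√1 = 0.2400
d₁ = [ln(245/270) + (0.081 − 0.025 + ½·0.24²)·1] / (σ√T) = (-0.0972 + 0.0848) / 0.2400 = -0.0515 ⇒ -0.05
√T = √1 = 1.0000
φ(d₁) = φ(-0.05) = 0.3984
e^(−qT) = e^(−0.025·1) = 0.9753
vega = S·e^(−qT)·φ(d₁)·√T = 245·0.9753·0.3984·1.0000 = 95.1971
(The put has the same vega.)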